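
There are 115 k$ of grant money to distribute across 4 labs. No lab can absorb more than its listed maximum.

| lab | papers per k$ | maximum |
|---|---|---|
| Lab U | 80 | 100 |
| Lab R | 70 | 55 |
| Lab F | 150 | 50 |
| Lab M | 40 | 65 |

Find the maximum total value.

12700

Order the labs by papers per k$: Lab F 150 > Lab U 80 > Lab R 70 > Lab M 40.
Give Lab F 50 to hit its cap of 50 ; 65 left.
Only 65 left; Lab U takes them to reach 65.
Total = 80×65 + 150×50 = 12700.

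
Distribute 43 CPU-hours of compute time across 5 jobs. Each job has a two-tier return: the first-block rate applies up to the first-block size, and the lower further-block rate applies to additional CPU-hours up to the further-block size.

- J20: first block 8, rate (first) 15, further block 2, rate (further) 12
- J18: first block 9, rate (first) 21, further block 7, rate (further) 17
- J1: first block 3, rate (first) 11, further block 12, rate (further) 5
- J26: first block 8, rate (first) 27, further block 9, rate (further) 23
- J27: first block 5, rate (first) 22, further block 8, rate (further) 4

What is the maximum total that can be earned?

Order all 10 blocks by rate: J26/first 27 > J26/second 23 > J27/first 22 > J18/first 21 > J18/second 17 > J20/first 15 > J20/second 12 > J1/first 11 > J1/second 5 > J27/second 4.
Fill J26 first block (8 at 27) → 35 left.
Fill J26 second block (9 at 23) → 26 left.
J27 first at 22: fill all 5 → 21 left.
Fill J18 first block (9 at 21) → 12 left.
J18/second (17): +7 → 5 left.
5 remain; put them into J20 first at 15.
Total = 27×8 + 23×9 + 22×5 + 21×9 + 17×7 + 15×5 = 916.

916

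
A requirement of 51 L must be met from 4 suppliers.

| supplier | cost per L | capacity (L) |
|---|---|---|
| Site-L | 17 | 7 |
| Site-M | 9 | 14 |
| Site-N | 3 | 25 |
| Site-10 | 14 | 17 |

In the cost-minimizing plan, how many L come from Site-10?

Cheapest first:
Take 25 from Site-N at 3 ; need 26 more.
Site-M at 9: take all 14 L ; 12 still needed.
Site-10 (14): take the remaining 12 ; done.
Site-L: unused.

12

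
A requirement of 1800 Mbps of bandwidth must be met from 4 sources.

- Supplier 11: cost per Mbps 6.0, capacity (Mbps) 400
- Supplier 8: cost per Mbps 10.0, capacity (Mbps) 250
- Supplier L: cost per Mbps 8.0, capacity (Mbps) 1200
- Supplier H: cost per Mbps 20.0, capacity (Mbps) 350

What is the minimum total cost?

Fill from the cheapest source first.
Supplier 11 (6.0): use full 400 — 1400 Mbps to go.
Take 1200 from Supplier L at 8.0 — need 200 more.
Supplier 8 (10.0): take the remaining 200 — done.
Supplier H: unused.
Cost = 400×6.0 + 1200×8.0 + 200×10.0 = 14000.

14000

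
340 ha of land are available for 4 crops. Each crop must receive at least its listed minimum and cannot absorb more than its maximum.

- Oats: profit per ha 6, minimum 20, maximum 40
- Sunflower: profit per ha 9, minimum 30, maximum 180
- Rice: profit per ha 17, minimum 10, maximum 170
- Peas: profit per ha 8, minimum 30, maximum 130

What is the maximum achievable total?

4330

Meeting every minimum uses 20+30+10+30 = 90 ha, leaving 250.
Rank by profit per ha: Rice 17 > Sunflower 9 > Peas 8 > Oats 6.
Give Rice 160 more to hit its cap of 170 → 90 left.
Sunflower has room for 150 more but only 90 remain, so it gets 120.
Total = 6×20 + 9×120 + 17×170 + 8×30 = 4330.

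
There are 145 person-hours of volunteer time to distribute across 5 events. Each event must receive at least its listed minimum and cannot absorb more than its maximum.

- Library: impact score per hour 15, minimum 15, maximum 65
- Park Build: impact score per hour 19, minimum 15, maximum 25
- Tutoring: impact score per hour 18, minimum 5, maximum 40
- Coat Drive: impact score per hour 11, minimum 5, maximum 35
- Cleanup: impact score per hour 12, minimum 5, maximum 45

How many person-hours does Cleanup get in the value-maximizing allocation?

Meeting every minimum uses 15+15+5+5+5 = 45 person-hours, leaving 100.
Order the events by impact score per hour: Park Build 19 > Tutoring 18 > Library 15 > Cleanup 12 > Coat Drive 11.
Park Build: +10 to 25 (cap) → 90 left.
Tutoring: +35 to 40 (cap) → 55 left.
Give Library 50 more to hit its cap of 65 → 5 left.
Cleanup has room for 40 more but only 5 remain, so it gets 10.

10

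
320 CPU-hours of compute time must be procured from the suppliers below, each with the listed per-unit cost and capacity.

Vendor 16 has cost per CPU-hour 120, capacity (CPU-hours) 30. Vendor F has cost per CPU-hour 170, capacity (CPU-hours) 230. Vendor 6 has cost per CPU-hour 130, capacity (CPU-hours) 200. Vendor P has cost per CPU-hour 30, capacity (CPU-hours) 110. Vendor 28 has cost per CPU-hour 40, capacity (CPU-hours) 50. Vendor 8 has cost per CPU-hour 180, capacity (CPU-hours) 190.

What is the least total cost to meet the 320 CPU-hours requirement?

25800

Cheapest first:
Vendor P at 30: take all 110 CPU-hours → 210 still needed.
Vendor 28 at 40: take all 50 CPU-hours → 160 still needed.
Vendor 16 (120): use full 30 → 130 CPU-hours to go.
Vendor 6 at 130: take 130 of its 200 → requirement met.
Vendor F, Vendor 8: unused.
Cost = 110×30 + 50×40 + 30×120 + 130×130 = 25800.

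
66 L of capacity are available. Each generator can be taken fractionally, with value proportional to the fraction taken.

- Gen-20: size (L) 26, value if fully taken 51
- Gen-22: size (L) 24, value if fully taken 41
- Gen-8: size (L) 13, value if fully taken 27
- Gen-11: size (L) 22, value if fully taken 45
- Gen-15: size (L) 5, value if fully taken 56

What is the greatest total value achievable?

179

Rank by value-to-size ratio: Gen-15 56/5≈11.2, Gen-8 27/13≈2.08, Gen-11 45/22≈2.05, Gen-20 51/26≈1.96, Gen-22 41/24≈1.71.
All 5 L of Gen-15 fit (value 56) — 61 remain.
Take all of Gen-8 (13 L, value 27) — 48 L left.
Gen-11: take in full, 22 L for value 45 — 26 left.
Take all of Gen-20 (26 L, value 51) — 0 L left.
Total value = 179.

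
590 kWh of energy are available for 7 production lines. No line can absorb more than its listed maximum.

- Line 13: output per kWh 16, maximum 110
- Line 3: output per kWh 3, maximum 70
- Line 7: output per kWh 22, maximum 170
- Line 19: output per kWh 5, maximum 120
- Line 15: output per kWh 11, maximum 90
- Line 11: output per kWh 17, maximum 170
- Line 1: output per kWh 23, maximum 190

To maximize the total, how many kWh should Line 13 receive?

60

Order the production lines by output per kWh: Line 1 23 > Line 7 22 > Line 11 17 > Line 13 16 > Line 15 11 > Line 19 5 > Line 3 3.
Line 1: +190 to 190 (cap) → 400 left.
Give Line 7 170 to hit its cap of 170 → 230 left.
Give Line 11 170 to hit its cap of 170 → 60 left.
Line 13 has room for 110 but only 60 remain, so it gets 60.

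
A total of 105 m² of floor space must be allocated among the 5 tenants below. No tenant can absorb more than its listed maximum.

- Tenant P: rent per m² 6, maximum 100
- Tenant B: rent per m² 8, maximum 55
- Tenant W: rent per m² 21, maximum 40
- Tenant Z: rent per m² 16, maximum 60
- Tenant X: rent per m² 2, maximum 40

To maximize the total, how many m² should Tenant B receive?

5

Rank by rent per m²: Tenant W 21 > Tenant Z 16 > Tenant B 8 > Tenant P 6 > Tenant X 2.
Tenant W: +40 to 40 (cap) — 65 left.
Tenant Z takes 60 to reach its cap of 60 — 5 left.
Tenant B: +5 (room for 55) → 5. Pool exhausted.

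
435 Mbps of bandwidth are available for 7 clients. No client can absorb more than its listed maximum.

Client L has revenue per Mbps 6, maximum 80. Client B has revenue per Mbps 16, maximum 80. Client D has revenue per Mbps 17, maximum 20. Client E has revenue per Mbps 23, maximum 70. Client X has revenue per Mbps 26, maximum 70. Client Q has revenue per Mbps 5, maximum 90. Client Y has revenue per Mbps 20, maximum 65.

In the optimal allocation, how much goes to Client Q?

Rank by revenue per Mbps: Client X 26 > Client E 23 > Client Y 20 > Client D 17 > Client B 16 > Client L 6 > Client Q 5.
Give Client X 70 to hit its cap of 70 ; 365 left.
Client E: +70 to 70 (cap) ; 295 left.
Client Y takes 65 to reach its cap of 65 ; 230 left.
Give Client D 20 to hit its cap of 20 ; 210 left.
Client B takes 80 to reach its cap of 80 ; 130 left.
Client L: +80 to 80 (cap) ; 50 left.
Client Q: +50 (room for 90) → 50. Pool exhausted.

50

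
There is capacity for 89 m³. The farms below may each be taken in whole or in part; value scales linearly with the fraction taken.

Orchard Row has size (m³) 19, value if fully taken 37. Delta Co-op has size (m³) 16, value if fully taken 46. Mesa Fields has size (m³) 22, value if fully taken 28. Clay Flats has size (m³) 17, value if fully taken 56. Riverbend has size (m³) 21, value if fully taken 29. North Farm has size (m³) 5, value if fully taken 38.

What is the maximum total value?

Best value per unit of size first: North Farm 38/5≈7.6, Clay Flats 56/17≈3.29, Delta Co-op 46/16≈2.88, Orchard Row 37/19≈1.95, Riverbend 29/21≈1.38, Mesa Fields 28/22≈1.27.
All 5 m³ of North Farm fit (value 38) → 84 remain.
Clay Flats: take in full, 17 m³ for value 56 → 67 left.
Take all of Delta Co-op (16 m³, value 46) → 51 m³ left.
Orchard Row: take in full, 19 m³ for value 37 → 32 left.
Take all of Riverbend (21 m³, value 29) → 11 m³ left.
11 m³ left: a 11/22 share of Mesa Fields gives 28×11/22 = 14.
Total value = 220.

220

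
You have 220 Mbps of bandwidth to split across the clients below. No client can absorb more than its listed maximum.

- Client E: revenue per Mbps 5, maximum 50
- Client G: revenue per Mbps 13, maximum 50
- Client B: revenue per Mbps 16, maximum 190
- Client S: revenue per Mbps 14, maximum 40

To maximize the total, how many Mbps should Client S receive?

30

Rank by revenue per Mbps: Client B 16 > Client S 14 > Client G 13 > Client E 5.
Client B: +190 to 190 (cap) — 30 left.
Client S: +30 (room for 40) → 30. Pool exhausted.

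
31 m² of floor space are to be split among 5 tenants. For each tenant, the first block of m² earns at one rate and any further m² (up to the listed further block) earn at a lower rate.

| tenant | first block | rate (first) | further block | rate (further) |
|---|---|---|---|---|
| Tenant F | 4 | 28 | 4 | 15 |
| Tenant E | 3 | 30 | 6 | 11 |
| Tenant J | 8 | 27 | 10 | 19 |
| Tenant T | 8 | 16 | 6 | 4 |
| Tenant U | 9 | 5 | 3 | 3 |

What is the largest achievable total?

704

Treat each block as its own option and order by rate: Tenant E/T1 30 > Tenant F/T1 28 > Tenant J/T1 27 > Tenant J/T2 19 > Tenant T/T1 16 > Tenant F/T2 15 > Tenant E/T2 11 > Tenant U/T1 5 > Tenant T/T2 4 > Tenant U/T2 3.
Tenant E/T1 (30): +3 ; 28 left.
Fill Tenant F T1 block (4 at 28) ; 24 left.
Tenant J T1 at 27: fill all 8 ; 16 left.
Fill Tenant J T2 block (10 at 19) ; 6 left.
Tenant T T1 at 16: only 6 left, fill 6.
Total = 30×3 + 28×4 + 27×8 + 19×10 + 16×6 = 704.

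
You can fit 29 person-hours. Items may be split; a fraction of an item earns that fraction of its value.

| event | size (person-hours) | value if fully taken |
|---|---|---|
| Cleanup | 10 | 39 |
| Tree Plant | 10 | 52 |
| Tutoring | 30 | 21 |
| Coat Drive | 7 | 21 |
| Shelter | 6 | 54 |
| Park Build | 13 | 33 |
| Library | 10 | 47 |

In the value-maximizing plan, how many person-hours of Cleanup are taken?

3

Sort by value density: Shelter 54/6≈9, Tree Plant 52/10≈5.2, Library 47/10≈4.7, Cleanup 39/10≈3.9, Coat Drive 21/7≈3, Park Build 33/13≈2.54, Tutoring 21/30≈0.7.
Shelter: take in full, 6 person-hours for value 54 ; 23 left.
All 10 person-hours of Tree Plant fit (value 52) ; 13 remain.
All 10 person-hours of Library fit (value 47) ; 3 remain.
Only 3 person-hours remain; take 3/10 of Cleanup for value 39×3/10 = 11.7.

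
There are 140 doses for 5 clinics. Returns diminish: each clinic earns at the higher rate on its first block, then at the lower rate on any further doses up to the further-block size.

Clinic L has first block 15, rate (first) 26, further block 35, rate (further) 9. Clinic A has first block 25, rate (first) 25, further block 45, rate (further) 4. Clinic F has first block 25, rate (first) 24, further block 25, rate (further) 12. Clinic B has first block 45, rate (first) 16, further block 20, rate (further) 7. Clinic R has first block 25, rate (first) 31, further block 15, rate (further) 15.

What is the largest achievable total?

3185

Order all 10 blocks by rate: Clinic R/first 31 > Clinic L/first 26 > Clinic A/first 25 > Clinic F/first 24 > Clinic B/first 16 > Clinic R/second 15 > Clinic F/second 12 > Clinic L/second 9 > Clinic B/second 7 > Clinic A/second 4.
Clinic R/first (31): +25 — 115 left.
Clinic L first at 26: fill all 15 — 100 left.
Clinic A/first (25): +25 — 75 left.
Clinic F/first (24): +25 — 50 left.
Clinic B/first (16): +45 — 5 left.
5 remain; put them into Clinic R second at 15.
Total = 31×25 + 26×15 + 25×25 + 24×25 + 16×45 + 15×5 = 3185.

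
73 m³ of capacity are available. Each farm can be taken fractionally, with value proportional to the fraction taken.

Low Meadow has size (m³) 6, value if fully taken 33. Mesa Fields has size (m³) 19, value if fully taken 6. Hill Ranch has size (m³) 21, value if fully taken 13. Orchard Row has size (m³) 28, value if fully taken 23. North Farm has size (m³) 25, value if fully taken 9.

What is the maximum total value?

Rank by value-to-size ratio: Low Meadow 33/6≈5.5, Orchard Row 23/28≈0.821, Hill Ranch 13/21≈0.619, North Farm 9/25≈0.36, Mesa Fields 6/19≈0.316.
Take all of Low Meadow (6 m³, value 33) → 67 m³ left.
Take all of Orchard Row (28 m³, value 23) → 39 m³ left.
Hill Ranch: take in full, 21 m³ for value 13 → 18 left.
Fill the last 18 m³ with part of North Farm: 18/25 of it earns 6.48.
Total value = 75.48.

75.48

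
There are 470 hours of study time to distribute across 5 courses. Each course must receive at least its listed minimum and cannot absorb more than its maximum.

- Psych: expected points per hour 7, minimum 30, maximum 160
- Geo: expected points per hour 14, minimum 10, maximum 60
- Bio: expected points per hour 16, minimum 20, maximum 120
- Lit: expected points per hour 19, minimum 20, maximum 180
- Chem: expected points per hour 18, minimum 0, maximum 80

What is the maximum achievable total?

Meeting every minimum uses 30+10+20+20+0 = 80 hours, leaving 390.
Highest expected points per hour first: Lit 19 > Chem 18 > Bio 16 > Geo 14 > Psych 7.
Lit takes 160 more to reach its cap of 180 ; 230 left.
Give Chem 80 more to hit its cap of 80 ; 150 left.
Bio takes 100 more to reach its cap of 120 ; 50 left.
Give Geo 50 more to hit its cap of 60 ; 0 left.
Total = 7×30 + 14×60 + 16×120 + 19×180 + 18×80 = 7830.

7830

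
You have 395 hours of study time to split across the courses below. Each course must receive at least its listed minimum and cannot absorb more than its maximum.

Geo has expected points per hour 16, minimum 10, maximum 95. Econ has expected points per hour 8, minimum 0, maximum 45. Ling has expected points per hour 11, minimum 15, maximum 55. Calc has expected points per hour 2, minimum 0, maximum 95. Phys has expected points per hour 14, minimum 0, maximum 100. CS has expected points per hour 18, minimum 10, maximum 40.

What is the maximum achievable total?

4725

Meeting every minimum uses 10+0+15+0+0+10 = 35 hours, leaving 360.
Highest expected points per hour first: CS 18 > Geo 16 > Phys 14 > Ling 11 > Econ 8 > Calc 2.
CS takes 30 more to reach its cap of 40 → 330 left.
Geo: +85 to 95 (cap) → 245 left.
Phys: +100 to 100 (cap) → 145 left.
Give Ling 40 more to hit its cap of 55 → 105 left.
Give Econ 45 more to hit its cap of 45 → 60 left.
Calc: +60 (room for 95) → 60. Pool exhausted.
Total = 16×95 + 8×45 + 11×55 + 2×60 + 14×100 + 18×40 = 4725.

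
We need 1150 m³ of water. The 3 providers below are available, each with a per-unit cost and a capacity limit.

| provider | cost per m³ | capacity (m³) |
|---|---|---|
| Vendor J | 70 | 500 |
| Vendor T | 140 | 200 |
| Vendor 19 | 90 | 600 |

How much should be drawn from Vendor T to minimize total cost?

Cheapest first:
Vendor J (70): use full 500 — 650 m³ to go.
Take 600 from Vendor 19 at 90 — need 50 more.
Vendor T (140): take the remaining 50 — done.

50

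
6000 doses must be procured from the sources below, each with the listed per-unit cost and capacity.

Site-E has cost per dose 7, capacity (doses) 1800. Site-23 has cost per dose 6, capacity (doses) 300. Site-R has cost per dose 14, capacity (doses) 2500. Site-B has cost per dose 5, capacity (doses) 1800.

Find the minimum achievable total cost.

Use sources in increasing cost order.
Site-B at 5: take all 1800 doses ; 4200 still needed.
Site-23 (6): use full 300 ; 3900 doses to go.
Take 1800 from Site-E at 7 ; need 2100 more.
Take 2100 from Site-R at 14 to finish.
Cost = 1800×5 + 300×6 + 1800×7 + 2100×14 = 52800.

52800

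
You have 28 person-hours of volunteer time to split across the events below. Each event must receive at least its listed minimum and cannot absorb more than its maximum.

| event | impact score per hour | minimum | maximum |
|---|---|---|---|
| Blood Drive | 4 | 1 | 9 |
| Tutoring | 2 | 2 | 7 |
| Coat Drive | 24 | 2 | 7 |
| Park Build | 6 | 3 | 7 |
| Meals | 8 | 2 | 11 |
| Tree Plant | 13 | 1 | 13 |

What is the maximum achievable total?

379

Meeting every minimum uses 1+2+2+3+2+1 = 11 person-hours, leaving 17.
Highest impact score per hour first: Coat Drive 24 > Tree Plant 13 > Meals 8 > Park Build 6 > Blood Drive 4 > Tutoring 2.
Coat Drive takes 5 more to reach its cap of 7 — 12 left.
Tree Plant takes 12 more to reach its cap of 13 — 0 left.
Total = 4×1 + 2×2 + 24×7 + 6×3 + 8×2 + 13×13 = 379.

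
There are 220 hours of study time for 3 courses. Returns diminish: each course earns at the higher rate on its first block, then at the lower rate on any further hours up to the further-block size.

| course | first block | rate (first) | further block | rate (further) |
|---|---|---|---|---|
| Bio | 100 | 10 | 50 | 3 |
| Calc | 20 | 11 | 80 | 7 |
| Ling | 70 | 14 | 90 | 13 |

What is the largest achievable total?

Order all 6 blocks by rate: Ling/first 14 > Ling/second 13 > Calc/first 11 > Bio/first 10 > Calc/second 7 > Bio/second 3.
Ling first at 14: fill all 70 — 150 left.
Ling/second (13): +90 — 60 left.
Fill Calc first block (20 at 11) — 40 left.
Bio first at 10: only 40 left, fill 40.
Total = 14×70 + 13×90 + 11×20 + 10×40 = 2770.

2770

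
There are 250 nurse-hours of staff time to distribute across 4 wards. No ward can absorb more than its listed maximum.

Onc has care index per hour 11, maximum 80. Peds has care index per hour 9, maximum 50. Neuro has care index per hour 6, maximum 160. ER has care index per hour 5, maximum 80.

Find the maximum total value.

2050

Rank by care index per hour: Onc 11 > Peds 9 > Neuro 6 > ER 5.
Onc takes 80 to reach its cap of 80 — 170 left.
Give Peds 50 to hit its cap of 50 — 120 left.
Neuro: +120 (room for 160) → 120. Pool exhausted.
Total = 11×80 + 9×50 + 6×120 = 2050.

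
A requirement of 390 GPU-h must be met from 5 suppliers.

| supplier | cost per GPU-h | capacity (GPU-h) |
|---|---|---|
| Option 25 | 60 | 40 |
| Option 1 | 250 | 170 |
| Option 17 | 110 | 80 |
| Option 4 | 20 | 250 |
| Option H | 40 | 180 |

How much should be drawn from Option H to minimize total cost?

140

Use suppliers in increasing cost order.
Take 250 from Option 4 at 20 ; need 140 more.
Option H at 40: take 140 of its 180 ; requirement met.
Option 25, Option 17, Option 1: unused.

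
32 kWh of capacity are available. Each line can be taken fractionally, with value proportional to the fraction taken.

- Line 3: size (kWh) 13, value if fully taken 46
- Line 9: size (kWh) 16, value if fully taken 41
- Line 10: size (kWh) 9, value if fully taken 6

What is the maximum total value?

89

Sort by value density: Line 3 46/13≈3.54, Line 9 41/16≈2.56, Line 10 6/9≈0.667.
Take all of Line 3 (13 kWh, value 46) — 19 kWh left.
Take all of Line 9 (16 kWh, value 41) — 3 kWh left.
Fill the last 3 kWh with part of Line 10: 3/9 of it earns 2.
Total value = 89.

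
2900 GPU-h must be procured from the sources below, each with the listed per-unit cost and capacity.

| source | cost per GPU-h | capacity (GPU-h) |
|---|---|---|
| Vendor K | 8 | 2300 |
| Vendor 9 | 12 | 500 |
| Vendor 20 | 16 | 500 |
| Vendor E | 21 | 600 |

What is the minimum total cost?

26000

Use sources in increasing cost order.
Take 2300 from Vendor K at 8 ; need 600 more.
Vendor 9 (12): use full 500 ; 100 GPU-h to go.
Take 100 from Vendor 20 at 16 to finish.
Vendor E: unused.
Cost = 2300×8 + 500×12 + 100×16 = 26000.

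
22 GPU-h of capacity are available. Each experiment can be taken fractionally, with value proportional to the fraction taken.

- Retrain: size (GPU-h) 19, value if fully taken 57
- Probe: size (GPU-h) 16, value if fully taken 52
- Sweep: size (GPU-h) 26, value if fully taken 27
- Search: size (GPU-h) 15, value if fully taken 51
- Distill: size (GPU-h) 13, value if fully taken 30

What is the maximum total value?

73.75

Best value per unit of size first: Search 51/15≈3.4, Probe 52/16≈3.25, Retrain 57/19≈3, Distill 30/13≈2.31, Sweep 27/26≈1.04.
Take all of Search (15 GPU-h, value 51) ; 7 GPU-h left.
Only 7 GPU-h remain; take 7/16 of Probe for value 52×7/16 = 22.75.
Total value = 73.75.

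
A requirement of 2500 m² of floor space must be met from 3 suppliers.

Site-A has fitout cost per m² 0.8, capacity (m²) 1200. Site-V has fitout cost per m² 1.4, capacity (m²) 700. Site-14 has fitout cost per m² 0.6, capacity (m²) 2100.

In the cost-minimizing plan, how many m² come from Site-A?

Use suppliers in increasing cost order.
Take 2100 from Site-14 at 0.6 → need 400 more.
Site-A (0.8): take the remaining 400 → done.
Site-V: unused.

400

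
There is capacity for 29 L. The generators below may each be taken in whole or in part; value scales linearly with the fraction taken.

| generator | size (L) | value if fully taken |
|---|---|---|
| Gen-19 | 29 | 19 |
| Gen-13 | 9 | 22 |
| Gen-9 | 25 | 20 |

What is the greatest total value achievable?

Sort by value density: Gen-13 22/9≈2.44, Gen-9 20/25≈0.8, Gen-19 19/29≈0.655.
Take all of Gen-13 (9 L, value 22) ; 20 L left.
Fill the last 20 L with part of Gen-9: 20/25 of it earns 16.
Total value = 38.

38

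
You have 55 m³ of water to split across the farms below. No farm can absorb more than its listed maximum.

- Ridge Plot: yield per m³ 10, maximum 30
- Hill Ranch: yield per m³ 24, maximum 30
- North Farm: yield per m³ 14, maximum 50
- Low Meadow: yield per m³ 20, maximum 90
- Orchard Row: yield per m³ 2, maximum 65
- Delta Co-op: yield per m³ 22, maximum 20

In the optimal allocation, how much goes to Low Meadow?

5

Order the farms by yield per m³: Hill Ranch 24 > Delta Co-op 22 > Low Meadow 20 > North Farm 14 > Ridge Plot 10 > Orchard Row 2.
Give Hill Ranch 30 to hit its cap of 30 — 25 left.
Give Delta Co-op 20 to hit its cap of 20 — 5 left.
Low Meadow: +5 (room for 90) → 5. Pool exhausted.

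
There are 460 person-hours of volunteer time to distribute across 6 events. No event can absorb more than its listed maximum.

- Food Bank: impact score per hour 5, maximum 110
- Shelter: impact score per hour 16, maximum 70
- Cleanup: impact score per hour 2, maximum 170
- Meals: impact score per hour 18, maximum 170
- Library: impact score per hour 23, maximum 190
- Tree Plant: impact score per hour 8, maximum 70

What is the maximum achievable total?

Order the events by impact score per hour: Library 23 > Meals 18 > Shelter 16 > Tree Plant 8 > Food Bank 5 > Cleanup 2.
Give Library 190 to hit its cap of 190 — 270 left.
Meals: +170 to 170 (cap) — 100 left.
Shelter takes 70 to reach its cap of 70 — 30 left.
Tree Plant has room for 70 but only 30 remain, so it gets 30.
Total = 16×70 + 18×170 + 23×190 + 8×30 = 8790.

8790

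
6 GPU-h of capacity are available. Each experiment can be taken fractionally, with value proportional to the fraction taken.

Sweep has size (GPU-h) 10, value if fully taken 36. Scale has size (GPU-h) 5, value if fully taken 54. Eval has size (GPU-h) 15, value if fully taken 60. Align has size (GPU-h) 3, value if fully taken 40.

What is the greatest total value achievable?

Best value per unit of size first: Align 40/3≈13.3, Scale 54/5≈10.8, Eval 60/15≈4, Sweep 36/10≈3.6.
All 3 GPU-h of Align fit (value 40) — 3 remain.
3 GPU-h left: a 3/5 share of Scale gives 54×3/5 = 32.4.
Total value = 72.4.

72.4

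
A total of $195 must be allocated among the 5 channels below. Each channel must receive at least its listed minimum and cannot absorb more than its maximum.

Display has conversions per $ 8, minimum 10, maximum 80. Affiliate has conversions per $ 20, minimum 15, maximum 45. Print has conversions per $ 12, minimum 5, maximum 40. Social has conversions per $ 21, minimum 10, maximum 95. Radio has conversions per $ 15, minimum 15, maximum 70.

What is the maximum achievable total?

Meeting every minimum uses 10+15+5+10+15 = 55 $, leaving 140.
Order the channels by conversions per $: Social 21 > Affiliate 20 > Radio 15 > Print 12 > Display 8.
Social: +85 to 95 (cap) → 55 left.
Give Affiliate 30 more to hit its cap of 45 → 25 left.
Radio: +25 (room for 55) → 40. Pool exhausted.
Total = 8×10 + 20×45 + 12×5 + 21×95 + 15×40 = 3635.

3635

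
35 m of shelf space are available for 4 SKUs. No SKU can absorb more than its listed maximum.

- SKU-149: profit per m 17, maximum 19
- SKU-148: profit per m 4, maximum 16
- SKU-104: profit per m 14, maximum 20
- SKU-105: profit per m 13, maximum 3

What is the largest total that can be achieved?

Rank by profit per m: SKU-149 17 > SKU-104 14 > SKU-105 13 > SKU-148 4.
Give SKU-149 19 to hit its cap of 19 ; 16 left.
Only 16 left; SKU-104 takes them to reach 16.
Total = 17×19 + 14×16 = 547.

547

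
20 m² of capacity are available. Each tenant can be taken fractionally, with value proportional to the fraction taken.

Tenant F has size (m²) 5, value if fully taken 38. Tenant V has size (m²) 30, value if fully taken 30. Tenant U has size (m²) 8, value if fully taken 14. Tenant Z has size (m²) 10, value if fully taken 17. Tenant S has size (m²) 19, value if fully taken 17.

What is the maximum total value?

Best value per unit of size first: Tenant F 38/5≈7.6, Tenant U 14/8≈1.75, Tenant Z 17/10≈1.7, Tenant V 30/30≈1, Tenant S 17/19≈0.895.
Tenant F: take in full, 5 m² for value 38 → 15 left.
Take all of Tenant U (8 m², value 14) → 7 m² left.
Only 7 m² remain; take 7/10 of Tenant Z for value 17×7/10 = 11.9.
Total value = 63.9.

63.9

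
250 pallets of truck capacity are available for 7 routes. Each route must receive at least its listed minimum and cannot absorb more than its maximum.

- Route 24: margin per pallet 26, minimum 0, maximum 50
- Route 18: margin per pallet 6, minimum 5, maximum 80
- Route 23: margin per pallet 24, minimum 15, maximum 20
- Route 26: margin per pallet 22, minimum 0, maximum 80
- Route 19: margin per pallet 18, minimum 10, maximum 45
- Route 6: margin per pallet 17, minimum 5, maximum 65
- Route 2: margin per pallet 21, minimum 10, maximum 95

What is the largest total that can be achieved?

Meeting every minimum uses 0+5+15+0+10+5+10 = 45 pallets, leaving 205.
Order the routes by margin per pallet: Route 24 26 > Route 23 24 > Route 26 22 > Route 2 21 > Route 19 18 > Route 6 17 > Route 18 6.
Give Route 24 50 more to hit its cap of 50 — 155 left.
Route 23: +5 to 20 (cap) — 150 left.
Give Route 26 80 more to hit its cap of 80 — 70 left.
Route 2 has room for 85 more but only 70 remain, so it gets 80.
Total = 26×50 + 6×5 + 24×20 + 22×80 + 18×10 + 17×5 + 21×80 = 5515.

5515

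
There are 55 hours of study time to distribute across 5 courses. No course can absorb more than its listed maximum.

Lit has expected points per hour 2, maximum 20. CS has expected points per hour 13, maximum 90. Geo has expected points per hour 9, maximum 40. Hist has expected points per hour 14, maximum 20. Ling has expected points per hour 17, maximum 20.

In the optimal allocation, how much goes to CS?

15

Highest expected points per hour first: Ling 17 > Hist 14 > CS 13 > Geo 9 > Lit 2.
Ling takes 20 to reach its cap of 20 ; 35 left.
Hist takes 20 to reach its cap of 20 ; 15 left.
Only 15 left; CS takes them to reach 15.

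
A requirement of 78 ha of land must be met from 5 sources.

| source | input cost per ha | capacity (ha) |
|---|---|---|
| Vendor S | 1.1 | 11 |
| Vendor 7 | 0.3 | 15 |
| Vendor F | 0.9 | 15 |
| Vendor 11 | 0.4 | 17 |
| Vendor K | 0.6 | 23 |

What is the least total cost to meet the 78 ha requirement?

Use sources in increasing cost order.
Vendor 7 (0.3): use full 15 → 63 ha to go.
Take 17 from Vendor 11 at 0.4 → need 46 more.
Vendor K at 0.6: take all 23 ha → 23 still needed.
Vendor F (0.9): use full 15 → 8 ha to go.
Take 8 from Vendor S at 1.1 to finish.
Cost = 15×0.3 + 17×0.4 + 23×0.6 + 15×0.9 + 8×1.1 = 47.4.

47.4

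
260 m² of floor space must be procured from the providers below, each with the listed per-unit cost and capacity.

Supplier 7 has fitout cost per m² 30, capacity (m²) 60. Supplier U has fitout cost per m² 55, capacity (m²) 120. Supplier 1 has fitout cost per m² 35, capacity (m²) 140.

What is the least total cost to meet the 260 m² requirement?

Cheapest first:
Take 60 from Supplier 7 at 30 — need 200 more.
Supplier 1 (35): use full 140 — 60 m² to go.
Supplier U (55): take the remaining 60 — done.
Cost = 60×30 + 140×35 + 60×55 = 10000.

10000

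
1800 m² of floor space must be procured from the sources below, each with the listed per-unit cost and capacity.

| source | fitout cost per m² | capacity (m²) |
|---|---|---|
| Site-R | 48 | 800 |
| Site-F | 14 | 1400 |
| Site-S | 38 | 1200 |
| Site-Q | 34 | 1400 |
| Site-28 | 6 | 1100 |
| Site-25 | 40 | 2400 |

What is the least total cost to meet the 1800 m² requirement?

16400

Use sources in increasing cost order.
Site-28 at 6: take all 1100 m² — 700 still needed.
Take 700 from Site-F at 14 to finish.
Site-Q, Site-S, Site-25, Site-R: unused.
Cost = 1100×6 + 700×14 = 16400.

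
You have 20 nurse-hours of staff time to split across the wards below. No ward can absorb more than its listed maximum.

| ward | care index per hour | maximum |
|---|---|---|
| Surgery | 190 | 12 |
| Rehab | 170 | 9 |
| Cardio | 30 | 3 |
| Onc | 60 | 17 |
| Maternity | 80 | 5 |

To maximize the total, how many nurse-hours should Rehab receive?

Order the wards by care index per hour: Surgery 190 > Rehab 170 > Maternity 80 > Onc 60 > Cardio 30.
Surgery takes 12 to reach its cap of 12 → 8 left.
Rehab: +8 (room for 9) → 8. Pool exhausted.

8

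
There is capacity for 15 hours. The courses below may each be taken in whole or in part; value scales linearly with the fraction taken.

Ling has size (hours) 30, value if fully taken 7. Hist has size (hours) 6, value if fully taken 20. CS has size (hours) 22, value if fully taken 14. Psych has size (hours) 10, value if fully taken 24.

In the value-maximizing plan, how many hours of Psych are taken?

9

Rank by value-to-size ratio: Hist 20/6≈3.33, Psych 24/10≈2.4, CS 14/22≈0.636, Ling 7/30≈0.233.
All 6 hours of Hist fit (value 20) → 9 remain.
9 hours left: a 9/10 share of Psych gives 24×9/10 = 21.6.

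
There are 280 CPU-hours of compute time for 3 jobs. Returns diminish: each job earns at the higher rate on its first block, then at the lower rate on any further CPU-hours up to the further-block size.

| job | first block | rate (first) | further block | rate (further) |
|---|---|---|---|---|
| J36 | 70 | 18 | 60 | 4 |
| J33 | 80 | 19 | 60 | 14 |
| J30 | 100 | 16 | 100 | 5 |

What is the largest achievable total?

4800

Rank every tier by rate: J33/T1 19 > J36/T1 18 > J30/T1 16 > J33/T2 14 > J30/T2 5 > J36/T2 4.
J33 T1 at 19: fill all 80 ; 200 left.
J36 T1 at 18: fill all 70 ; 130 left.
J30/T1 (16): +100 ; 30 left.
J33/T2: +30 of 60 at 14; pool empty.
Total = 19×80 + 18×70 + 16×100 + 14×30 = 4800.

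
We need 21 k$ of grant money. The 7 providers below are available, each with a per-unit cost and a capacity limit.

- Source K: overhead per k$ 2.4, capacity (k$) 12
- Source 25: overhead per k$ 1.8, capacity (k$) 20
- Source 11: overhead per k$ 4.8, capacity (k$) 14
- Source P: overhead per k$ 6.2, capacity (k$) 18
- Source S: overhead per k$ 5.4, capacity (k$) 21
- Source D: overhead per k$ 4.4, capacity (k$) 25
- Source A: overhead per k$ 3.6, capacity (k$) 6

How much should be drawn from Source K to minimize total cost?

Fill from the cheapest provider first.
Source 25 at 1.8: take all 20 k$ ; 1 still needed.
Source K (2.4): take the remaining 1 ; done.
Source A, Source D, Source 11, Source S, Source P: unused.

1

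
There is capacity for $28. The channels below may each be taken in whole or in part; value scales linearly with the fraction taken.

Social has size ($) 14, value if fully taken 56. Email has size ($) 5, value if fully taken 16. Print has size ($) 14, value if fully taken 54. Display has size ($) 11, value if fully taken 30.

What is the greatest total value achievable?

Rank by value-to-size ratio: Social 56/14≈4, Print 54/14≈3.86, Email 16/5≈3.2, Display 30/11≈2.73.
Take all of Social (14 $, value 56) — 14 $ left.
Print: take in full, 14 $ for value 54 — 0 left.
Total value = 110.

110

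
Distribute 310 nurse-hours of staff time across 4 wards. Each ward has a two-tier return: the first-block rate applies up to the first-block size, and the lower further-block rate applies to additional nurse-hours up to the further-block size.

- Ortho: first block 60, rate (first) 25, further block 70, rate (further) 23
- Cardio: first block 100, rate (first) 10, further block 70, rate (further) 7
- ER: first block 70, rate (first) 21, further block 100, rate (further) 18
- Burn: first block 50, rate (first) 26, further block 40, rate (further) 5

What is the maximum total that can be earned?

6960

Treat each block as its own option and order by rate: Burn/T1 26 > Ortho/T1 25 > Ortho/T2 23 > ER/T1 21 > ER/T2 18 > Cardio/T1 10 > Cardio/T2 7 > Burn/T2 5.
Burn/T1 (26): +50 → 260 left.
Ortho/T1 (25): +60 → 200 left.
Ortho/T2 (23): +70 → 130 left.
Fill ER T1 block (70 at 21) → 60 left.
60 remain; put them into ER T2 at 18.
Total = 26×50 + 25×60 + 23×70 + 21×70 + 18×60 = 6960.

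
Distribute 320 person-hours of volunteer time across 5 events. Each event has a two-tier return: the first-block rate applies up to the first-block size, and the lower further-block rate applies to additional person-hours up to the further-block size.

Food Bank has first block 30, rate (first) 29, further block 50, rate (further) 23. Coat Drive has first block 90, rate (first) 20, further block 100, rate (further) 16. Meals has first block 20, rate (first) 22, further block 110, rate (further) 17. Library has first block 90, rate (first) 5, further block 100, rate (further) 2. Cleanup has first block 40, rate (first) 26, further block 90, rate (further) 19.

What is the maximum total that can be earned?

7010

Treat each block as its own option and order by rate: Food Bank/tier1 29 > Cleanup/tier1 26 > Food Bank/tier2 23 > Meals/tier1 22 > Coat Drive/tier1 20 > Cleanup/tier2 19 > Meals/tier2 17 > Coat Drive/tier2 16 > Library/tier1 5 > Library/tier2 2.
Food Bank tier1 at 29: fill all 30 → 290 left.
Fill Cleanup tier1 block (40 at 26) → 250 left.
Fill Food Bank tier2 block (50 at 23) → 200 left.
Meals tier1 at 22: fill all 20 → 180 left.
Coat Drive tier1 at 20: fill all 90 → 90 left.
Cleanup/tier2 (19): +90 → 0 left.
Total = 29×30 + 26×40 + 23×50 + 22×20 + 20×90 + 19×90 = 7010.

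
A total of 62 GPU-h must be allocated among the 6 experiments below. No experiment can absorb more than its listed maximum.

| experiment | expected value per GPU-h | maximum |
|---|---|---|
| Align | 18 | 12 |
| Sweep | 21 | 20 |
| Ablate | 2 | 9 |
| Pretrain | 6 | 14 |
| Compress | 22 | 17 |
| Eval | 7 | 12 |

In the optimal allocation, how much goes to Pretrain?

1

Rank by expected value per GPU-h: Compress 22 > Sweep 21 > Align 18 > Eval 7 > Pretrain 6 > Ablate 2.
Give Compress 17 to hit its cap of 17 — 45 left.
Give Sweep 20 to hit its cap of 20 — 25 left.
Align: +12 to 12 (cap) — 13 left.
Eval: +12 to 12 (cap) — 1 left.
Pretrain has room for 14 but only 1 remain, so it gets 1.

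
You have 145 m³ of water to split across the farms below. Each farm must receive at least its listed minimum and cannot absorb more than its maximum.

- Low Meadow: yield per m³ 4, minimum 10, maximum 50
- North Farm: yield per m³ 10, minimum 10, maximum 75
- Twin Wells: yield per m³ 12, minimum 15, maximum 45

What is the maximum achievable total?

1390

Meeting every minimum uses 10+10+15 = 35 m³, leaving 110.
Rank by yield per m³: Twin Wells 12 > North Farm 10 > Low Meadow 4.
Twin Wells takes 30 more to reach its cap of 45 → 80 left.
Give North Farm 65 more to hit its cap of 75 → 15 left.
Low Meadow: +15 (room for 40) → 25. Pool exhausted.
Total = 4×25 + 10×75 + 12×45 = 1390.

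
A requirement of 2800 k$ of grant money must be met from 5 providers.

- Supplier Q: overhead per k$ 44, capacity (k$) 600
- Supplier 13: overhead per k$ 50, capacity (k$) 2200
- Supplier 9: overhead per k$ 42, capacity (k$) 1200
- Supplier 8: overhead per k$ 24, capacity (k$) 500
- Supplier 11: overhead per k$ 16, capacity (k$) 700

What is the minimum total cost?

91200

Fill from the cheapest provider first.
Supplier 11 at 16: take all 700 k$ ; 2100 still needed.
Take 500 from Supplier 8 at 24 ; need 1600 more.
Supplier 9 (42): use full 1200 ; 400 k$ to go.
Take 400 from Supplier Q at 44 to finish.
Supplier 13: unused.
Cost = 700×16 + 500×24 + 1200×42 + 400×44 = 91200.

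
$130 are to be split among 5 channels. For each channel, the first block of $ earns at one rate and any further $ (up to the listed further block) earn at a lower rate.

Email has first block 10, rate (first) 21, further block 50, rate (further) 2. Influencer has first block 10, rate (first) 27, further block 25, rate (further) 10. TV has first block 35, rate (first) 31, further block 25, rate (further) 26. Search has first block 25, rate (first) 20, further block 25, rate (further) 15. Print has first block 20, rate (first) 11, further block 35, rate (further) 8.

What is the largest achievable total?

3090

Rank every tier by rate: TV/first 31 > Influencer/first 27 > TV/second 26 > Email/first 21 > Search/first 20 > Search/second 15 > Print/first 11 > Influencer/second 10 > Print/second 8 > Email/second 2.
TV/first (31): +35 ; 95 left.
Influencer first at 27: fill all 10 ; 85 left.
Fill TV second block (25 at 26) ; 60 left.
Fill Email first block (10 at 21) ; 50 left.
Search/first (20): +25 ; 25 left.
Search second at 15: fill all 25 ; 0 left.
Total = 31×35 + 27×10 + 26×25 + 21×10 + 20×25 + 15×25 = 3090.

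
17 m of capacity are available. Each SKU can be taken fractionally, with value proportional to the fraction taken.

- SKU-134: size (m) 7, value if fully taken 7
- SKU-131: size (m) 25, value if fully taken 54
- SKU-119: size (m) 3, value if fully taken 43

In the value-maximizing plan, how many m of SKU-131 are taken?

14

Sort by value density: SKU-119 43/3≈14.3, SKU-131 54/25≈2.16, SKU-134 7/7≈1.
All 3 m of SKU-119 fit (value 43) — 14 remain.
Only 14 m remain; take 14/25 of SKU-131 for value 54×14/25 = 30.24.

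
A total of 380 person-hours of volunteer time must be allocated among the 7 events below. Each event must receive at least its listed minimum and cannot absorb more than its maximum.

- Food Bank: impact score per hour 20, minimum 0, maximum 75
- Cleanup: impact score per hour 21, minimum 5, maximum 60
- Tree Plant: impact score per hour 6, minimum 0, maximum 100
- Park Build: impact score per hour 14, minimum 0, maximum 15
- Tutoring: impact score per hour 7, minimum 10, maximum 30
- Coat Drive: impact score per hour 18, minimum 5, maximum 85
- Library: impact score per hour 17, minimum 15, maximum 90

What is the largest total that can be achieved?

6390

Meeting every minimum uses 0+5+0+0+10+5+15 = 35 person-hours, leaving 345.
Rank by impact score per hour: Cleanup 21 > Food Bank 20 > Coat Drive 18 > Library 17 > Park Build 14 > Tutoring 7 > Tree Plant 6.
Cleanup takes 55 more to reach its cap of 60 ; 290 left.
Food Bank: +75 to 75 (cap) ; 215 left.
Coat Drive: +80 to 85 (cap) ; 135 left.
Library takes 75 more to reach its cap of 90 ; 60 left.
Park Build: +15 to 15 (cap) ; 45 left.
Tutoring takes 20 more to reach its cap of 30 ; 25 left.
Tree Plant: +25 (room for 100) → 25. Pool exhausted.
Total = 20×75 + 21×60 + 6×25 + 14×15 + 7×30 + 18×85 + 17×90 = 6390.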